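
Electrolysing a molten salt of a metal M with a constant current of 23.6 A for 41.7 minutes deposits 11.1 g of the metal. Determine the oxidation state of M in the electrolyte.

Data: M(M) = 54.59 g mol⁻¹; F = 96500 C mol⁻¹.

Q = I·t = 23.60 A × 2502.0 s = 59050 C, so n(e⁻) = 59050/96500 = 0.6119 mol.
n(M) deposited = 11.1 / 54.59 = 0.2033 mol.
Electrons per atom = n(e⁻)/n(M) = 0.6119 / 0.2033 = 3.01 ≈ 3, so the ion is M³⁺.

+3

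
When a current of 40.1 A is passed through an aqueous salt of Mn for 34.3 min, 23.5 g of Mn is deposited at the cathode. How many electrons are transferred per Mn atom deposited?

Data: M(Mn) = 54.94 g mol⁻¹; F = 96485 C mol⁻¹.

2

Q = I·t = 40.10 A × 2058.0 s = 82530 C, so n(e⁻) = 82530/96485 = 0.8553 mol.
n(Mn) deposited = 23.5 / 54.94 = 0.4277 mol.
Electrons per atom = n(e⁻)/n(Mn) = 0.8553 / 0.4277 = 2.00 ≈ 2, so the ion is Mn²⁺.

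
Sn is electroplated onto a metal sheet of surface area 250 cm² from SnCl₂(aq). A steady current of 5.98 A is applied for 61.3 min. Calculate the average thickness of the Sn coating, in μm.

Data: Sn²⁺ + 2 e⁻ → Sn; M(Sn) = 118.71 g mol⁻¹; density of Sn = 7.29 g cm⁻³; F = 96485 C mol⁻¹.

74.2 μm

Q = I·t = 5.980 × 3678.0 = 21990 C; n(e⁻) = 0.2280 mol.
n(Sn) = n(e⁻)/2 = 0.1140 mol, so m = 0.1140 × 118.71 = 13.53 g.
Volume = m/ρ = 13.53 / 7.29 = 1.856 cm³.
Thickness = V/A = 1.856 / 250 = 0.00742 cm = 74.2 μm.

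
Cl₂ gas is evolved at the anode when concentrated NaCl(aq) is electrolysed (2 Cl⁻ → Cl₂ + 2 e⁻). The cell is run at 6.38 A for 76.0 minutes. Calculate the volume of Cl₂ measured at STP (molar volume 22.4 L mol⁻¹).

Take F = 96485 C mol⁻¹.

3.38 L

Q = I·t = 6.380 A × 4560.0 s = 29090 C.
n(e⁻) = Q/F = 29090 / 96485 = 0.3015 mol.
2 electrons are transferred per Cl₂ molecule, so n(Cl₂) = 0.3015 / 2 = 0.1508 mol.
V = n × V_m = 0.1508 × 22.4 = 3.38 L.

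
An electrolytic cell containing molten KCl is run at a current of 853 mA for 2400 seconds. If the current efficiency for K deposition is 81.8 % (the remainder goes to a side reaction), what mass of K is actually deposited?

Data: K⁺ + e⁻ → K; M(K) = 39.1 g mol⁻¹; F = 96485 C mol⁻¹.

Q = I·t = 0.8530 × 2400.0 = 2047 C.
n(e⁻) = 2047/96485 = 0.02122 mol; theoretically n(K) = 0.02122/1 = 0.02122 mol, m_theo = 0.8296 g.
At 81.8 % efficiency, m_actual = 0.818 × 0.8296 = 0.679 g.

0.679 g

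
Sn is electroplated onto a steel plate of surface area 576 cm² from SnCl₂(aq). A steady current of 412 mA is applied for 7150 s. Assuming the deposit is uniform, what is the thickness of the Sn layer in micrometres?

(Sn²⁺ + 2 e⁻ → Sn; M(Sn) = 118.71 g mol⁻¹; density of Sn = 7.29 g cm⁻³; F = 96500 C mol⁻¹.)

4.32 μm

Q = I·t = 0.4120 × 7150.0 = 2946 C; n(e⁻) = 0.03053 mol.
n(Sn) = n(e⁻)/2 = 0.01526 mol, so m = 0.01526 × 118.71 = 1.812 g.
Volume = m/ρ = 1.812 / 7.29 = 0.2485 cm³.
Thickness = V/A = 0.2485 / 576 = 4.32 × 10⁻⁴ cm = 4.32 μm.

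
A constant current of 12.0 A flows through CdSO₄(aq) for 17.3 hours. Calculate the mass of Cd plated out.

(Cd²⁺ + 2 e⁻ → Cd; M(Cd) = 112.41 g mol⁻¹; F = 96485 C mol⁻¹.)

435 g

Q = I·t = 12.00 A × 62280 s = 747400 C.
n(e⁻) = Q/F = 747400 / 96485 = 7.746 mol.
Cd²⁺ + 2 e⁻ → Cd, so n(Cd) = n(e⁻)/2 = 3.873 mol.
m = n·M = 3.873 × 112.41 = 435 g.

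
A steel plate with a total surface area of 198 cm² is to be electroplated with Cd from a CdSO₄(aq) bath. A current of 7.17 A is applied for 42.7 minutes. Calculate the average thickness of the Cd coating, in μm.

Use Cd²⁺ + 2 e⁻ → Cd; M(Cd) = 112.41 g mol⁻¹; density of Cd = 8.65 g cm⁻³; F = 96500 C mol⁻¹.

Q = I·t = 7.170 × 2562.0 = 18370 C; n(e⁻) = 0.1904 mol.
n(Cd) = n(e⁻)/2 = 0.09518 mol, so m = 0.09518 × 112.41 = 10.70 g.
Volume = m/ρ = 10.70 / 8.65 = 1.237 cm³.
Thickness = V/A = 1.237 / 198 = 0.00625 cm = 62.5 μm.

62.5 μm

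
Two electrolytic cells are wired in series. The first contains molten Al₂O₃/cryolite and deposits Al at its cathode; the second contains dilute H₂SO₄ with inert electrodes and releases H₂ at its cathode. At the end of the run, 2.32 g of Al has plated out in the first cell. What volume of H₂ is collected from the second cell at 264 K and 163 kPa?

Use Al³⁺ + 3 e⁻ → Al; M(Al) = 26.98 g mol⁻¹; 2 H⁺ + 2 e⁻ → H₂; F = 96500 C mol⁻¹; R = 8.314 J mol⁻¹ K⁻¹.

1.74 L

n(Al) = 2.32 / 26.98 = 0.08599 mol, so n(e⁻) = 3 × 0.08599 = 0.2580 mol.
The cells are in series, so the same 0.2580 mol of electrons passes through the second cell.
2 H⁺ + 2 e⁻ → H₂ — 2 mol e⁻ per mol H₂, so n(H₂) = 0.2580/2 = 0.1290 mol.
V = nRT/P = (0.1290 × 8.314 × 264) / (163 × 10³) = 0.00174 m³ = 1.74 L.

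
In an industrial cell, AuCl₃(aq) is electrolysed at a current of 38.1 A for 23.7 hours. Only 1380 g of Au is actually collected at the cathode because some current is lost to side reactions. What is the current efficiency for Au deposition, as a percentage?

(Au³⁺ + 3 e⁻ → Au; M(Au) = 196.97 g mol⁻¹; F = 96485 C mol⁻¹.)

62.4 %

Q = I·t = 38.10 × 85320 = 3251000 C; n(e⁻) = 3251000/96485 = 33.69 mol.
Theoretical n(Au) = n(e⁻)/3 = 11.23 mol, i.e. m_theo = 11.23 × 196.97 = 2212 g.
Efficiency = m_actual / m_theo = 1380 / 2212 = 62.4 %.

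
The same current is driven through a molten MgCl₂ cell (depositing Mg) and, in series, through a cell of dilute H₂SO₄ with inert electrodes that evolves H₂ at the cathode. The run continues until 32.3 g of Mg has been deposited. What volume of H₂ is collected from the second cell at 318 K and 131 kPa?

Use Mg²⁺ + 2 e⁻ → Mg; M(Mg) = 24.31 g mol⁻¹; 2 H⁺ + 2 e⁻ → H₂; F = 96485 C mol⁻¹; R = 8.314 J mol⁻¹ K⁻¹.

26.8 L

n(Mg) = 32.3 / 24.31 = 1.329 mol, so n(e⁻) = 2 × 1.329 = 2.657 mol.
The cells are in series, so the same 2.657 mol of electrons passes through the second cell.
2 H⁺ + 2 e⁻ → H₂ — 2 mol e⁻ per mol H₂, so n(H₂) = 2.657/2 = 1.329 mol.
V = nRT/P = (1.329 × 8.314 × 318) / (131 × 10³) = 0.0268 m³ = 26.8 L.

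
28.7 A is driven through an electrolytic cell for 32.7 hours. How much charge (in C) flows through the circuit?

Q = I·t = 28.70 A × 117720 s = 3.38 × 10⁶ C.

3.38 × 10⁶ C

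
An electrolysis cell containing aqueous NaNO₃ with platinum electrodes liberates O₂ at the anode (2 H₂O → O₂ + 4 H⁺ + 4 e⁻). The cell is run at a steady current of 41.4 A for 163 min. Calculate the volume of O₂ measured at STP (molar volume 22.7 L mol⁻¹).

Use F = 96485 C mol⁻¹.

23.8 L

Q = I·t = 41.40 A × 9780.0 s = 404900 C.
n(e⁻) = Q/F = 404900 / 96485 = 4.196 mol.
4 electrons are transferred per O₂ molecule, so n(O₂) = 4.196 / 4 = 1.049 mol.
V = n × V_m = 1.049 × 22.7 = 23.8 L.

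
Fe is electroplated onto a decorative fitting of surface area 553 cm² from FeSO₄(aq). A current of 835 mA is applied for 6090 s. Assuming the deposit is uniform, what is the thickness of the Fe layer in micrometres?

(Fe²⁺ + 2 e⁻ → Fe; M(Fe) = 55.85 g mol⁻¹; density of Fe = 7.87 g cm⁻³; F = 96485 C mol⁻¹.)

Q = I·t = 0.8350 × 6090.0 = 5085 C; n(e⁻) = 0.05270 mol.
n(Fe) = n(e⁻)/2 = 0.02635 mol, so m = 0.02635 × 55.85 = 1.472 g.
Volume = m/ρ = 1.472 / 7.87 = 0.1870 cm³.
Thickness = V/A = 0.1870 / 553 = 3.38 × 10⁻⁴ cm = 3.38 μm.

3.38 μm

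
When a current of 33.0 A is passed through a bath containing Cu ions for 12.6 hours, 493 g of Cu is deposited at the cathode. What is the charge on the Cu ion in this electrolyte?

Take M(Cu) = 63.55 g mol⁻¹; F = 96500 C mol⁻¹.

Q = I·t = 33.00 A × 45360 s = 1497000 C, so n(e⁻) = 1497000/96500 = 15.51 mol.
n(Cu) deposited = 493 / 63.55 = 7.758 mol.
Electrons per atom = n(e⁻)/n(Cu) = 15.51 / 7.758 = 2.00 ≈ 2, so the ion is Cu²⁺.

+2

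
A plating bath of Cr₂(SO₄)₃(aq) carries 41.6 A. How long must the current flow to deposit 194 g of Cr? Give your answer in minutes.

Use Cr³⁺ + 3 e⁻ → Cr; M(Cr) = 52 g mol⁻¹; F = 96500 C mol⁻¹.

433 min

n(Cr) = m/M = 194 / 52 = 3.731 mol.
Each Cr atom requires 3 electrons, so n(e⁻) = 3 × 3.731 = 11.19 mol.
Q = n(e⁻)·F = 11.19 × 96500 = 1080000 C.
t = Q/I = 1080000 / 41.60 A = 25960 s = 433 min.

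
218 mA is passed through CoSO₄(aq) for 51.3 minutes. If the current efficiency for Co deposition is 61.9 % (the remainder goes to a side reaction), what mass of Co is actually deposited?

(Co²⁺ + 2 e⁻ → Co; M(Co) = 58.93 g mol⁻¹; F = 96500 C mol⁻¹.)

0.127 g

Q = I·t = 0.2180 × 3078.0 = 671.0 C.
n(e⁻) = 671.0/96500 = 0.006953 mol; theoretically n(Co) = 0.006953/2 = 0.003477 mol, m_theo = 0.2049 g.
At 61.9 % efficiency, m_actual = 0.619 × 0.2049 = 0.127 g.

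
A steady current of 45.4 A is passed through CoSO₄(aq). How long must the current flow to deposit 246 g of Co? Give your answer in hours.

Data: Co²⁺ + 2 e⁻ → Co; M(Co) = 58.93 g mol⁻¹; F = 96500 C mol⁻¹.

n(Co) = m/M = 246 / 58.93 = 4.174 mol.
Each Co atom requires 2 electrons, so n(e⁻) = 2 × 4.174 = 8.349 mol.
Q = n(e⁻)·F = 8.349 × 96500 = 805700 C.
t = Q/I = 805700 / 45.40 A = 17750 s = 4.93 h.

4.93 h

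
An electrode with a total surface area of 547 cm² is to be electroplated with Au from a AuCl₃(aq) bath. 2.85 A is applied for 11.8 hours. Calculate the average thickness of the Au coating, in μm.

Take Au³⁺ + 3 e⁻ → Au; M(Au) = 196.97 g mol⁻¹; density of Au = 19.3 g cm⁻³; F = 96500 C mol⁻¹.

Q = I·t = 2.850 × 42480 = 121100 C; n(e⁻) = 1.255 mol.
n(Au) = n(e⁻)/3 = 0.4182 mol, so m = 0.4182 × 196.97 = 82.37 g.
Volume = m/ρ = 82.37 / 19.3 = 4.268 cm³.
Thickness = V/A = 4.268 / 547 = 0.00780 cm = 78.0 μm.

78.0 μm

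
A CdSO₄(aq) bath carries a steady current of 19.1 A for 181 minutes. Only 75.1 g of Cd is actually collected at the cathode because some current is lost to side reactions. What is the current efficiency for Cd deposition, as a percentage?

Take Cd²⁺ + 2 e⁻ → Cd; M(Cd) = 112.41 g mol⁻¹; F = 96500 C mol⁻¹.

Q = I·t = 19.10 × 10860 = 207400 C; n(e⁻) = 207400/96500 = 2.149 mol.
Theoretical n(Cd) = n(e⁻)/2 = 1.075 mol, i.e. m_theo = 1.075 × 112.41 = 120.8 g.
Efficiency = m_actual / m_theo = 75.1 / 120.8 = 62.2 %.

62.2 %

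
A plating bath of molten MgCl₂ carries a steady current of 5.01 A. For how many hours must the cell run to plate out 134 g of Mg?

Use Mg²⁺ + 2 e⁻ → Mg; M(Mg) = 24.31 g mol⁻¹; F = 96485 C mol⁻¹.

n(Mg) = m/M = 134 / 24.31 = 5.512 mol.
Each Mg atom requires 2 electrons, so n(e⁻) = 2 × 5.512 = 11.02 mol.
Q = n(e⁻)·F = 11.02 × 96485 = 1064000 C.
t = Q/I = 1064000 / 5.010 A = 212300 s = 59.0 h.

59.0 h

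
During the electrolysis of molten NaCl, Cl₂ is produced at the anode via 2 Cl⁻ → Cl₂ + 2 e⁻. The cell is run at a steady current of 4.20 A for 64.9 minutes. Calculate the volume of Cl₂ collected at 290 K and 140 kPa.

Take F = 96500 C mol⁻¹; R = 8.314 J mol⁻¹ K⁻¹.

1.46 L

Q = I·t = 4.200 A × 3894.0 s = 16350 C.
n(e⁻) = Q/F = 16350 / 96500 = 0.1695 mol.
2 electrons are transferred per Cl₂ molecule, so n(Cl₂) = 0.1695 / 2 = 0.08474 mol.
V = nRT/P = (0.08474 × 8.314 × 290) / (140 × 10³ Pa) = 0.00146 m³ = 1.46 L.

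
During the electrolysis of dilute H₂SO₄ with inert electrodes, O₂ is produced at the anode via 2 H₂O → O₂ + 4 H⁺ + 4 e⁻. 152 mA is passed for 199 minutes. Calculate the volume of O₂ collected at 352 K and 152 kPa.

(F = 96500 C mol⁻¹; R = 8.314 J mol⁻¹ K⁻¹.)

Q = I·t = 0.1520 A × 11940 s = 1815 C.
n(e⁻) = Q/F = 1815 / 96500 = 0.01881 mol.
4 electrons are transferred per O₂ molecule, so n(O₂) = 0.01881 / 4 = 0.004702 mol.
V = nRT/P = (0.004702 × 8.314 × 352) / (152 × 10³ Pa) = 9.05 × 10⁻⁵ m³ = 0.0905 L.

0.0905 L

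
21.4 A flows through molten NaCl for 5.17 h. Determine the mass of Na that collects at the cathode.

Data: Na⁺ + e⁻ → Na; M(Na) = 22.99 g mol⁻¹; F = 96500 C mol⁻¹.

Q = I·t = 21.40 A × 18612 s = 398300 C.
n(e⁻) = Q/F = 398300 / 96500 = 4.127 mol.
Na⁺ + e⁻ → Na, so n(Na) = n(e⁻)/1 = 4.127 mol.
m = n·M = 4.127 × 22.99 = 94.9 g.

94.9 g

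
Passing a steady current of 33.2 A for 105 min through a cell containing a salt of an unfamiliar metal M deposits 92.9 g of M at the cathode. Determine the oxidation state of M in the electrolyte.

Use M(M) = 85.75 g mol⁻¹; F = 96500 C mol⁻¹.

Q = I·t = 33.20 A × 6300.0 s = 209200 C, so n(e⁻) = 209200/96500 = 2.167 mol.
n(M) deposited = 92.9 / 85.75 = 1.083 mol.
Electrons per atom = n(e⁻)/n(M) = 2.167 / 1.083 = 2.00 ≈ 2, so the ion is M²⁺.

+2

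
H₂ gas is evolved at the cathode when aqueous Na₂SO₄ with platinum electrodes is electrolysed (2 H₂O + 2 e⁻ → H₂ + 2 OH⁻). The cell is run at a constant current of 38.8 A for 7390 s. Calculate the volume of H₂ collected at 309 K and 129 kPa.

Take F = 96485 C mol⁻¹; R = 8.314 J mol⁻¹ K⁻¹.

29.6 L

Q = I·t = 38.80 A × 7390.0 s = 286700 C.
n(e⁻) = Q/F = 286700 / 96485 = 2.972 mol.
2 electrons are transferred per H₂ molecule, so n(H₂) = 2.972 / 2 = 1.486 mol.
V = nRT/P = (1.486 × 8.314 × 309) / (129 × 10³ Pa) = 0.0296 m³ = 29.6 L.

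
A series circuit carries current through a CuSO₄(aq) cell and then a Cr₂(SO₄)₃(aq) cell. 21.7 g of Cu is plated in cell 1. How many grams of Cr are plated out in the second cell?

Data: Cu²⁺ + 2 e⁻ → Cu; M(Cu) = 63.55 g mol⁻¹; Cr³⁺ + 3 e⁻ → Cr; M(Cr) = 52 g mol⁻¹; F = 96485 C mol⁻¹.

11.8 g

n(Cu) = 21.7 / 63.55 = 0.3415 mol.
Since Cu²⁺ + 2 e⁻ → Cu, n(e⁻) passed = 2 × 0.3415 = 0.6829 mol.
Cells in series carry the same charge, so the same 0.6829 mol of electrons passes through cell 2.
Cr³⁺ + 3 e⁻ → Cr, so n(Cr) = 0.6829 / 3 = 0.2276 mol.
m(Cr) = 0.2276 × 52 = 11.8 g.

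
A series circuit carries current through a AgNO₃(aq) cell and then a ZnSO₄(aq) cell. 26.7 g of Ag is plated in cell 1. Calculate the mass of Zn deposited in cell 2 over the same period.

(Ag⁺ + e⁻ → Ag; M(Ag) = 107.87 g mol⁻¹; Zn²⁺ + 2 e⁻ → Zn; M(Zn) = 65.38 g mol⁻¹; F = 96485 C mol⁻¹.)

8.09 g

n(Ag) = 26.7 / 107.87 = 0.2475 mol.
Since Ag⁺ + e⁻ → Ag, n(e⁻) passed = 1 × 0.2475 = 0.2475 mol.
Cells in series carry the same charge, so the same 0.2475 mol of electrons passes through cell 2.
Zn²⁺ + 2 e⁻ → Zn, so n(Zn) = 0.2475 / 2 = 0.1238 mol.
m(Zn) = 0.1238 × 65.38 = 8.09 g.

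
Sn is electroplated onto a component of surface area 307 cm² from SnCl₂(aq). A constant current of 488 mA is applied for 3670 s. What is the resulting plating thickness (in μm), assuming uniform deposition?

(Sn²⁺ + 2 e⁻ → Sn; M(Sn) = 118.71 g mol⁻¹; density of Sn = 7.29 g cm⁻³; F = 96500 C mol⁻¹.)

4.92 μm

Q = I·t = 0.4880 × 3670.0 = 1791 C; n(e⁻) = 0.01856 mol.
n(Sn) = n(e⁻)/2 = 0.009280 mol, so m = 0.009280 × 118.71 = 1.102 g.
Volume = m/ρ = 1.102 / 7.29 = 0.1511 cm³.
Thickness = V/A = 0.1511 / 307 = 4.92 × 10⁻⁴ cm = 4.92 μm.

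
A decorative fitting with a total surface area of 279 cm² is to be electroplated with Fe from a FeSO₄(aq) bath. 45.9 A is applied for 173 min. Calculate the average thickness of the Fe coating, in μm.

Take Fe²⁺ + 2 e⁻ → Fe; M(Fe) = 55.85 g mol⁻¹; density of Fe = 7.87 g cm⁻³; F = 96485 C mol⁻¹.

628 μm

Q = I·t = 45.90 × 10380 = 476400 C; n(e⁻) = 4.938 mol.
n(Fe) = n(e⁻)/2 = 2.469 mol, so m = 2.469 × 55.85 = 137.9 g.
Volume = m/ρ = 137.9 / 7.87 = 17.52 cm³.
Thickness = V/A = 17.52 / 279 = 0.0628 cm = 628 μm.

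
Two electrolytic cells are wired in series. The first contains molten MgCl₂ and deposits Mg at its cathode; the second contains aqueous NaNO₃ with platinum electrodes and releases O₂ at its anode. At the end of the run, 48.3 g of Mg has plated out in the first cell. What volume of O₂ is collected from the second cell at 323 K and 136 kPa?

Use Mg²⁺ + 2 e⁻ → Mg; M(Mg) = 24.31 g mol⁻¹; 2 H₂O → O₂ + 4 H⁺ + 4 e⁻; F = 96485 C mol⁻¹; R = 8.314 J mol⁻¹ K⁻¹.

n(Mg) = 48.3 / 24.31 = 1.987 mol, so n(e⁻) = 2 × 1.987 = 3.974 mol.
The cells are in series, so the same 3.974 mol of electrons passes through the second cell.
2 H₂O → O₂ + 4 H⁺ + 4 e⁻ — 4 mol e⁻ per mol O₂, so n(O₂) = 3.974/4 = 0.9934 mol.
V = nRT/P = (0.9934 × 8.314 × 323) / (136 × 10³) = 0.0196 m³ = 19.6 L.

19.6 L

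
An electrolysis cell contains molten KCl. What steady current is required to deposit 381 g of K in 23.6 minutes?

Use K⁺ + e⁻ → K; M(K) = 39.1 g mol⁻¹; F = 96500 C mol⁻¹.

664 A

n(K) = 381 / 39.1 = 9.744 mol.
n(e⁻) = 1 × 9.744 = 9.744 mol.
Q = n(e⁻)·F = 9.744 × 96500 = 940300 C.
I = Q/t = 940300 / 1416.0 s = 664 A.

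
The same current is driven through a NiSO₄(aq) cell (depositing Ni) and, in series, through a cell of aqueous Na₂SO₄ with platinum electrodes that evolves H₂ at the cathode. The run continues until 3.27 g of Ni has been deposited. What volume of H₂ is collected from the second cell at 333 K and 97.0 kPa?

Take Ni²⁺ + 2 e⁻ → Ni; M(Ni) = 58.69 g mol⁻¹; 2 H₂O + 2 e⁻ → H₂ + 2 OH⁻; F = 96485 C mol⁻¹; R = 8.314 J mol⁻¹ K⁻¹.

n(Ni) = 3.27 / 58.69 = 0.05572 mol, so n(e⁻) = 2 × 0.05572 = 0.1114 mol.
The cells are in series, so the same 0.1114 mol of electrons passes through the second cell.
2 H₂O + 2 e⁻ → H₂ + 2 OH⁻ — 2 mol e⁻ per mol H₂, so n(H₂) = 0.1114/2 = 0.05572 mol.
V = nRT/P = (0.05572 × 8.314 × 333) / (97.0 × 10³) = 0.00159 m³ = 1.59 L.

1.59 L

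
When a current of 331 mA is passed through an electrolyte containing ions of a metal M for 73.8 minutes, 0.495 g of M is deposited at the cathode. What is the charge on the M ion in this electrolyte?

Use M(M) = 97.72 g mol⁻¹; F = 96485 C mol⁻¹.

Q = I·t = 0.3310 A × 4428.0 s = 1466 C, so n(e⁻) = 1466/96485 = 0.01519 mol.
n(M) deposited = 0.495 / 97.72 = 0.005065 mol.
Electrons per atom = n(e⁻)/n(M) = 0.01519 / 0.005065 = 3.00 ≈ 3, so the ion is M³⁺.

+3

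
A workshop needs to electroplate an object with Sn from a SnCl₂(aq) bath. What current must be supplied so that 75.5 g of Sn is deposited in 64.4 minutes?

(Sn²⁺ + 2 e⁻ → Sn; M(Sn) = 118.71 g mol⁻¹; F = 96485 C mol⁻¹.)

n(Sn) = 75.5 / 118.71 = 0.6360 mol.
n(e⁻) = 2 × 0.6360 = 1.272 mol.
Q = n(e⁻)·F = 1.272 × 96485 = 122700 C.
I = Q/t = 122700 / 3864.0 s = 31.8 A.

31.8 A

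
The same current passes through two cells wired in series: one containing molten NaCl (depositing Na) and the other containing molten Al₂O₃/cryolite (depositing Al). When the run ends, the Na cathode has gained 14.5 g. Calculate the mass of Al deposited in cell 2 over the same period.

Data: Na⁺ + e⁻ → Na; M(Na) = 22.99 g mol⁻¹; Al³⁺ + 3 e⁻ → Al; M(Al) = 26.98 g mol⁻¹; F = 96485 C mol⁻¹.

5.67 g

n(Na) = 14.5 / 22.99 = 0.6307 mol.
Since Na⁺ + e⁻ → Na, n(e⁻) passed = 1 × 0.6307 = 0.6307 mol.
Cells in series carry the same charge, so the same 0.6307 mol of electrons passes through cell 2.
Al³⁺ + 3 e⁻ → Al, so n(Al) = 0.6307 / 3 = 0.2102 mol.
m(Al) = 0.2102 × 26.98 = 5.67 g.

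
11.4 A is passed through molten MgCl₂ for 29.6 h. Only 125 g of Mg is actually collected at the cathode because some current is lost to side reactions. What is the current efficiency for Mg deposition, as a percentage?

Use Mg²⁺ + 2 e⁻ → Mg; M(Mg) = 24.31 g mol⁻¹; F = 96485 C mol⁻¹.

Q = I·t = 11.40 × 106560 = 1215000 C; n(e⁻) = 1215000/96485 = 12.59 mol.
Theoretical n(Mg) = n(e⁻)/2 = 6.295 mol, i.e. m_theo = 6.295 × 24.31 = 153.0 g.
Efficiency = m_actual / m_theo = 125 / 153.0 = 81.7 %.

81.7 %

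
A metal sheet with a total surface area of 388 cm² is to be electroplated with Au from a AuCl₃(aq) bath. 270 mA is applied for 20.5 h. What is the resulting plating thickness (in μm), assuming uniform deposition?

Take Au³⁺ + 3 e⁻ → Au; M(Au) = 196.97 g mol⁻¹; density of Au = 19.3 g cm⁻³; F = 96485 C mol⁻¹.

18.1 μm

Q = I·t = 0.2700 × 73800 = 19930 C; n(e⁻) = 0.2065 mol.
n(Au) = n(e⁻)/3 = 0.06884 mol, so m = 0.06884 × 196.97 = 13.56 g.
Volume = m/ρ = 13.56 / 19.3 = 0.7026 cm³.
Thickness = V/A = 0.7026 / 388 = 0.00181 cm = 18.1 μm.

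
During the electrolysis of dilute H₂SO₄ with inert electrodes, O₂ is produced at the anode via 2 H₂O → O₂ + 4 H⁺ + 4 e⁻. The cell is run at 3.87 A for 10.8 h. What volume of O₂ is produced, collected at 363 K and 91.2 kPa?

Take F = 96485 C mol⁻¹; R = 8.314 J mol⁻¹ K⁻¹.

Q = I·t = 3.870 A × 38880 s = 150500 C.
n(e⁻) = Q/F = 150500 / 96485 = 1.559 mol.
4 electrons are transferred per O₂ molecule, so n(O₂) = 1.559 / 4 = 0.3899 mol.
V = nRT/P = (0.3899 × 8.314 × 363) / (91.2 × 10³ Pa) = 0.0129 m³ = 12.9 L.

12.9 L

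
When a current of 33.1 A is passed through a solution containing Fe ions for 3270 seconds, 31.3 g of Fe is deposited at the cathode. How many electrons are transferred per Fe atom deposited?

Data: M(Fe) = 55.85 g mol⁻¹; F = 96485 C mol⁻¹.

2

Q = I·t = 33.10 A × 3270.0 s = 108200 C, so n(e⁻) = 108200/96485 = 1.122 mol.
n(Fe) deposited = 31.3 / 55.85 = 0.5604 mol.
Electrons per atom = n(e⁻)/n(Fe) = 1.122 / 0.5604 = 2.00 ≈ 2, so the ion is Fe²⁺.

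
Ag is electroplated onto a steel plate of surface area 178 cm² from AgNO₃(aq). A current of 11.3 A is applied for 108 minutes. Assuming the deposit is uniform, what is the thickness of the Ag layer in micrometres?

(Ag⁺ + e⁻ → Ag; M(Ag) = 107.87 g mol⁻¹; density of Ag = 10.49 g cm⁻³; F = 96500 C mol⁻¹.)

Q = I·t = 11.30 × 6480.0 = 73220 C; n(e⁻) = 0.7588 mol.
n(Ag) = n(e⁻)/1 = 0.7588 mol, so m = 0.7588 × 107.87 = 81.85 g.
Volume = m/ρ = 81.85 / 10.49 = 7.803 cm³.
Thickness = V/A = 7.803 / 178 = 0.0438 cm = 438 μm.

438 μm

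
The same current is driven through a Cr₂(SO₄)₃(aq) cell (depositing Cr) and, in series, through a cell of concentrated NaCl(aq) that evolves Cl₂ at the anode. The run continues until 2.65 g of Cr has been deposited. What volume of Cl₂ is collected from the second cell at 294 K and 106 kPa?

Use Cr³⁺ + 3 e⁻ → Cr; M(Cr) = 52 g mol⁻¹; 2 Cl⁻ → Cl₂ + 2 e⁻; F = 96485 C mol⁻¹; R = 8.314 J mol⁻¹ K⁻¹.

1.76 L

n(Cr) = 2.65 / 52 = 0.05096 mol, so n(e⁻) = 3 × 0.05096 = 0.1529 mol.
The cells are in series, so the same 0.1529 mol of electrons passes through the second cell.
2 Cl⁻ → Cl₂ + 2 e⁻ — 2 mol e⁻ per mol Cl₂, so n(Cl₂) = 0.1529/2 = 0.07644 mol.
V = nRT/P = (0.07644 × 8.314 × 294) / (106 × 10³) = 0.00176 m³ = 1.76 L.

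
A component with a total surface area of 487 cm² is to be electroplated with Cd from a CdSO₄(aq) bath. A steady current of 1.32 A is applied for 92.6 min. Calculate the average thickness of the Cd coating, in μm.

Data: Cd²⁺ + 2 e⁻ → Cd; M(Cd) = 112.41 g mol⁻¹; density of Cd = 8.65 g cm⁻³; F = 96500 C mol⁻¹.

10.1 μm

Q = I·t = 1.320 × 5556.0 = 7334 C; n(e⁻) = 0.07600 mol.
n(Cd) = n(e⁻)/2 = 0.03800 mol, so m = 0.03800 × 112.41 = 4.272 g.
Volume = m/ρ = 4.272 / 8.65 = 0.4938 cm³.
Thickness = V/A = 0.4938 / 487 = 0.00101 cm = 10.1 μm.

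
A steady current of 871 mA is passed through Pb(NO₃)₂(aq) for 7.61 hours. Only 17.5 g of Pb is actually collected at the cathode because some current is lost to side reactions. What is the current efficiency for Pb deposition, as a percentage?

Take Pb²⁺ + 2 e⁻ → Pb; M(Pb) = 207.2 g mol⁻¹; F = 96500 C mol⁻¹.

68.3 %

Q = I·t = 0.8710 × 27396 = 23860 C; n(e⁻) = 23860/96500 = 0.2473 mol.
Theoretical n(Pb) = n(e⁻)/2 = 0.1236 mol, i.e. m_theo = 0.1236 × 207.2 = 25.62 g.
Efficiency = m_actual / m_theo = 17.5 / 25.62 = 68.3 %.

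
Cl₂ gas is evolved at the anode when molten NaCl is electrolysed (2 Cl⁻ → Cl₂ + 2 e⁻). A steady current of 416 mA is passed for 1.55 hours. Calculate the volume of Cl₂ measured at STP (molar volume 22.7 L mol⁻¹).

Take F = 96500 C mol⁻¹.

Q = I·t = 0.4160 A × 5580.0 s = 2321 C.
n(e⁻) = Q/F = 2321 / 96500 = 0.02405 mol.
2 electrons are transferred per Cl₂ molecule, so n(Cl₂) = 0.02405 / 2 = 0.01203 mol.
V = n × V_m = 0.01203 × 22.7 = 0.273 L.

0.273 L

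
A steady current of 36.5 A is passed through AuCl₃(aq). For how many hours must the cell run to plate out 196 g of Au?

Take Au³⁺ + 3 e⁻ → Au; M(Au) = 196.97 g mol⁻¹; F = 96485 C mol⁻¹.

n(Au) = m/M = 196 / 196.97 = 0.9951 mol.
Each Au atom requires 3 electrons, so n(e⁻) = 3 × 0.9951 = 2.985 mol.
Q = n(e⁻)·F = 2.985 × 96485 = 288000 C.
t = Q/I = 288000 / 36.50 A = 7891 s = 2.19 h.

2.19 h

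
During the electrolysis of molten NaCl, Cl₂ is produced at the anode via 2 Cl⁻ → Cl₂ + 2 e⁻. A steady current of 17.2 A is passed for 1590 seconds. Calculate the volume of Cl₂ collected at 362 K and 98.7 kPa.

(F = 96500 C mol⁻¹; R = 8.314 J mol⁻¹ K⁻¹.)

Q = I·t = 17.20 A × 1590.0 s = 27350 C.
n(e⁻) = Q/F = 27350 / 96500 = 0.2834 mol.
2 electrons are transferred per Cl₂ molecule, so n(Cl₂) = 0.2834 / 2 = 0.1417 mol.
V = nRT/P = (0.1417 × 8.314 × 362) / (98.7 × 10³ Pa) = 0.00432 m³ = 4.32 L.

4.32 L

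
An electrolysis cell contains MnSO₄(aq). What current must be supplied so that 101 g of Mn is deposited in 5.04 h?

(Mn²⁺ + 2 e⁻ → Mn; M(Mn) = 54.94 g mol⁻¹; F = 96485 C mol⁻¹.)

n(Mn) = 101 / 54.94 = 1.838 mol.
n(e⁻) = 2 × 1.838 = 3.677 mol.
Q = n(e⁻)·F = 3.677 × 96485 = 354800 C.
I = Q/t = 354800 / 18144 s = 19.6 A.

19.6 A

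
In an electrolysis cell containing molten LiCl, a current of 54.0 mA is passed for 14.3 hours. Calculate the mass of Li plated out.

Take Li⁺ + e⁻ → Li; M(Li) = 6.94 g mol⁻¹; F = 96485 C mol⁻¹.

0.200 g

Q = I·t = 0.05400 A × 51480 s = 2780 C.
n(e⁻) = Q/F = 2780 / 96485 = 0.02881 mol.
Li⁺ + e⁻ → Li, so n(Li) = n(e⁻)/1 = 0.02881 mol.
m = n·M = 0.02881 × 6.94 = 0.200 g.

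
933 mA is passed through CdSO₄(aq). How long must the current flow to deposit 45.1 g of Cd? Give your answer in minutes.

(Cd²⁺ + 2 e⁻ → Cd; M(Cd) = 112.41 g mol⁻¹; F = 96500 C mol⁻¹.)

1380 min

n(Cd) = m/M = 45.1 / 112.41 = 0.4012 mol.
Each Cd atom requires 2 electrons, so n(e⁻) = 2 × 0.4012 = 0.8024 mol.
Q = n(e⁻)·F = 0.8024 × 96500 = 77430 C.
t = Q/I = 77430 / 0.9330 A = 82990 s = 1380 min.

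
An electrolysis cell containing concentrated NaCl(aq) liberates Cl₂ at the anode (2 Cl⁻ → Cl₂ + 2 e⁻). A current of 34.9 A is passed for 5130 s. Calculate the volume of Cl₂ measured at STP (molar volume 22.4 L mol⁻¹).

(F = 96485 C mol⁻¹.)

Q = I·t = 34.90 A × 5130.0 s = 179000 C.
n(e⁻) = Q/F = 179000 / 96485 = 1.856 mol.
2 electrons are transferred per Cl₂ molecule, so n(Cl₂) = 1.856 / 2 = 0.9278 mol.
V = n × V_m = 0.9278 × 22.4 = 20.8 L.

20.8 L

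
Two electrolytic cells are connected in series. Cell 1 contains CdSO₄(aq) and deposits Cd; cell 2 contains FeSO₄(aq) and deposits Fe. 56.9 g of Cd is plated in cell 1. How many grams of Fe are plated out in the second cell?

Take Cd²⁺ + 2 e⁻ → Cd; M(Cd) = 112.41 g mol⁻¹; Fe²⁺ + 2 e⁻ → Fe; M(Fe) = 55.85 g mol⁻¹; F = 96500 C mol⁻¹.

n(Cd) = 56.9 / 112.41 = 0.5062 mol.
Since Cd²⁺ + 2 e⁻ → Cd, n(e⁻) passed = 2 × 0.5062 = 1.012 mol.
Cells in series carry the same charge, so the same 1.012 mol of electrons passes through cell 2.
Fe²⁺ + 2 e⁻ → Fe, so n(Fe) = 1.012 / 2 = 0.5062 mol.
m(Fe) = 0.5062 × 55.85 = 28.3 g.

28.3 g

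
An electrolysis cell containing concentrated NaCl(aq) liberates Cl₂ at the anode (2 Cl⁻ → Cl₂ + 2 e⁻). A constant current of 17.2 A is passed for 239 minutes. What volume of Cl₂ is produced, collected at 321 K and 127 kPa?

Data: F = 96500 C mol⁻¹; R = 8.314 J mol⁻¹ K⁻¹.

Q = I·t = 17.20 A × 14340 s = 246600 C.
n(e⁻) = Q/F = 246600 / 96500 = 2.556 mol.
2 electrons are transferred per Cl₂ molecule, so n(Cl₂) = 2.556 / 2 = 1.278 mol.
V = nRT/P = (1.278 × 8.314 × 321) / (127 × 10³ Pa) = 0.0269 m³ = 26.9 L.

26.9 L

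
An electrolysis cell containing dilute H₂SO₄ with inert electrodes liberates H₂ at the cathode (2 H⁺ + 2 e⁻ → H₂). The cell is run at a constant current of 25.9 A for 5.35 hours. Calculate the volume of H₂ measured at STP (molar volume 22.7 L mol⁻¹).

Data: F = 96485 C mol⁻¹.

58.7 L

Q = I·t = 25.90 A × 19260 s = 498800 C.
n(e⁻) = Q/F = 498800 / 96485 = 5.170 mol.
2 electrons are transferred per H₂ molecule, so n(H₂) = 5.170 / 2 = 2.585 mol.
V = n × V_m = 2.585 × 22.7 = 58.7 L.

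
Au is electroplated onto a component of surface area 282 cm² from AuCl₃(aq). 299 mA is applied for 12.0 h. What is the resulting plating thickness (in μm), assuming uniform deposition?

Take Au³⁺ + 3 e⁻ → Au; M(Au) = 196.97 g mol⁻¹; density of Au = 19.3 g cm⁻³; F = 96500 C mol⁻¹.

Q = I·t = 0.2990 × 43200 = 12920 C; n(e⁻) = 0.1339 mol.
n(Au) = n(e⁻)/3 = 0.04462 mol, so m = 0.04462 × 196.97 = 8.788 g.
Volume = m/ρ = 8.788 / 19.3 = 0.4554 cm³.
Thickness = V/A = 0.4554 / 282 = 0.00161 cm = 16.1 μm.

16.1 μm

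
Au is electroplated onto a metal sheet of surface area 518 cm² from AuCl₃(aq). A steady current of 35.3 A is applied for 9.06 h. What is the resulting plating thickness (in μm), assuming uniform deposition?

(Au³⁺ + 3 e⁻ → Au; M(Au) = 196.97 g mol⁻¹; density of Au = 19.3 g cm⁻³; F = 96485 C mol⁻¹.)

784 μm

Q = I·t = 35.30 × 32616 = 1151000 C; n(e⁻) = 11.93 mol.
n(Au) = n(e⁻)/3 = 3.978 mol, so m = 3.978 × 196.97 = 783.5 g.
Volume = m/ρ = 783.5 / 19.3 = 40.59 cm³.
Thickness = V/A = 40.59 / 518 = 0.0784 cm = 784 μm.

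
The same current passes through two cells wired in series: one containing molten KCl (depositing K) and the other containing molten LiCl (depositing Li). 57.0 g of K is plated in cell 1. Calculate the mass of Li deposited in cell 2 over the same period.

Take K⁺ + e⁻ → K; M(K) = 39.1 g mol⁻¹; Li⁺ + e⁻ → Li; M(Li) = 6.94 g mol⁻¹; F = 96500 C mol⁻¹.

n(K) = 57.0 / 39.1 = 1.458 mol.
Since K⁺ + e⁻ → K, n(e⁻) passed = 1 × 1.458 = 1.458 mol.
Cells in series carry the same charge, so the same 1.458 mol of electrons passes through cell 2.
Li⁺ + e⁻ → Li, so n(Li) = 1.458 / 1 = 1.458 mol.
m(Li) = 1.458 × 6.94 = 10.1 g.

10.1 g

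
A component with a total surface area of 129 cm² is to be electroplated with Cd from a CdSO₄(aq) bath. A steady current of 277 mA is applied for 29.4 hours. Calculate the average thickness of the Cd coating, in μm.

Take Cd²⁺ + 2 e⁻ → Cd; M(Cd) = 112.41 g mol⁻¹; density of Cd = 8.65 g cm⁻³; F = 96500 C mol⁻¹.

Q = I·t = 0.2770 × 105840 = 29320 C; n(e⁻) = 0.3038 mol.
n(Cd) = n(e⁻)/2 = 0.1519 mol, so m = 0.1519 × 112.41 = 17.08 g.
Volume = m/ρ = 17.08 / 8.65 = 1.974 cm³.
Thickness = V/A = 1.974 / 129 = 0.0153 cm = 153 μm.

153 μm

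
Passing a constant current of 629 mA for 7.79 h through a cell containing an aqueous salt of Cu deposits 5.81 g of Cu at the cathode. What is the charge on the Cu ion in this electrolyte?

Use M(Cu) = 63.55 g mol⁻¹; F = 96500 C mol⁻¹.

+2

Q = I·t = 0.6290 A × 28044 s = 17640 C, so n(e⁻) = 17640/96500 = 0.1828 mol.
n(Cu) deposited = 5.81 / 63.55 = 0.09142 mol.
Electrons per atom = n(e⁻)/n(Cu) = 0.1828 / 0.09142 = 2.00 ≈ 2, so the ion is Cu²⁺.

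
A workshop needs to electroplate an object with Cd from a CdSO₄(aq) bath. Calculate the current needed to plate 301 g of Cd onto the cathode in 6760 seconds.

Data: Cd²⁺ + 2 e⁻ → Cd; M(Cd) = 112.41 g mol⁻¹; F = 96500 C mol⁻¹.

76.4 A

n(Cd) = 301 / 112.41 = 2.678 mol.
n(e⁻) = 2 × 2.678 = 5.355 mol.
Q = n(e⁻)·F = 5.355 × 96500 = 516800 C.
I = Q/t = 516800 / 6760.0 s = 76.4 A.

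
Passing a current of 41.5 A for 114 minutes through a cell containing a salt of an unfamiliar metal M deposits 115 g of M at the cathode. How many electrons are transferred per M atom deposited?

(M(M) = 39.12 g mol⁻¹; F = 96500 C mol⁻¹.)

1

Q = I·t = 41.50 A × 6840.0 s = 283900 C, so n(e⁻) = 283900/96500 = 2.942 mol.
n(M) deposited = 115 / 39.12 = 2.940 mol.
Electrons per atom = n(e⁻)/n(M) = 2.942 / 2.940 = 1.00 ≈ 1, so the ion is M⁺.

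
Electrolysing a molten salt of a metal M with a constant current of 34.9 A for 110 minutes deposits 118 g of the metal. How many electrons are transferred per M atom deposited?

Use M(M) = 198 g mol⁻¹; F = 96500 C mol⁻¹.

Q = I·t = 34.90 A × 6600.0 s = 230300 C, so n(e⁻) = 230300/96500 = 2.387 mol.
n(M) deposited = 118 / 198 = 0.5960 mol.
Electrons per atom = n(e⁻)/n(M) = 2.387 / 0.5960 = 4.01 ≈ 4, so the ion is M⁴⁺.

4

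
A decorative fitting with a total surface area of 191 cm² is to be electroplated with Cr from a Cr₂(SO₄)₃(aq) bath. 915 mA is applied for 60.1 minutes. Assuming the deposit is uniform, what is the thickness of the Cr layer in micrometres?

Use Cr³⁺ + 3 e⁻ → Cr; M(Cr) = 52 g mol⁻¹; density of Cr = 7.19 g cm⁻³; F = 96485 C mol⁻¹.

Q = I·t = 0.9150 × 3606.0 = 3299 C; n(e⁻) = 0.03420 mol.
n(Cr) = n(e⁻)/3 = 0.01140 mol, so m = 0.01140 × 52 = 0.5927 g.
Volume = m/ρ = 0.5927 / 7.19 = 0.08244 cm³.
Thickness = V/A = 0.08244 / 191 = 4.32 × 10⁻⁴ cm = 4.32 μm.

4.32 μm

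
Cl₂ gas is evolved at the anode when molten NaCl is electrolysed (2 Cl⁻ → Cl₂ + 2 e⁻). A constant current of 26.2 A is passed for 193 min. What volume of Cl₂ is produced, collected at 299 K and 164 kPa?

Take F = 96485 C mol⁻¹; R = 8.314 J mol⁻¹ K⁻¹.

23.8 L

Q = I·t = 26.20 A × 11580 s = 303400 C.
n(e⁻) = Q/F = 303400 / 96485 = 3.144 mol.
2 electrons are transferred per Cl₂ molecule, so n(Cl₂) = 3.144 / 2 = 1.572 mol.
V = nRT/P = (1.572 × 8.314 × 299) / (164 × 10³ Pa) = 0.0238 m³ = 23.8 L.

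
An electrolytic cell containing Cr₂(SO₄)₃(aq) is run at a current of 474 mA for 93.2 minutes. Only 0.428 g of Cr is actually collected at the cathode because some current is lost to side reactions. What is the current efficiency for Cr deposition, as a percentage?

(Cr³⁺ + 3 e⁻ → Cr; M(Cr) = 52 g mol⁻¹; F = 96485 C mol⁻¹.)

89.9 %

Q = I·t = 0.4740 × 5592.0 = 2651 C; n(e⁻) = 2651/96485 = 0.02747 mol.
Theoretical n(Cr) = n(e⁻)/3 = 0.009157 mol, i.e. m_theo = 0.009157 × 52 = 0.4762 g.
Efficiency = m_actual / m_theo = 0.428 / 0.4762 = 89.9 %.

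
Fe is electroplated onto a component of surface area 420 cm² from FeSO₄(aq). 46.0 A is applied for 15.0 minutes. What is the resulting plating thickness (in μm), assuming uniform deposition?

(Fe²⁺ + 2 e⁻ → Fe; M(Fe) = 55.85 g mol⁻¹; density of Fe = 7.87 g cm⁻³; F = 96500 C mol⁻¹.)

36.2 μm

Q = I·t = 46.00 × 900.00 = 41400 C; n(e⁻) = 0.4290 mol.
n(Fe) = n(e⁻)/2 = 0.2145 mol, so m = 0.2145 × 55.85 = 11.98 g.
Volume = m/ρ = 11.98 / 7.87 = 1.522 cm³.
Thickness = V/A = 1.522 / 420 = 0.00362 cm = 36.2 μm.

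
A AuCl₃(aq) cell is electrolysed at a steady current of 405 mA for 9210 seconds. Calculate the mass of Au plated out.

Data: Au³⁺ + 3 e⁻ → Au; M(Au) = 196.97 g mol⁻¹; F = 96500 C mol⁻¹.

2.54 g

Q = I·t = 0.4050 A × 9210.0 s = 3730 C.
n(e⁻) = Q/F = 3730 / 96500 = 0.03865 mol.
Au³⁺ + 3 e⁻ → Au, so n(Au) = n(e⁻)/3 = 0.01288 mol.
m = n·M = 0.01288 × 196.97 = 2.54 g.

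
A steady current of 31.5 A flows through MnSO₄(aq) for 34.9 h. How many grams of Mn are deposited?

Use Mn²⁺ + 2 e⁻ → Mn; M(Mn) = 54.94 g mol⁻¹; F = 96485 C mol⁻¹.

Q = I·t = 31.50 A × 125640 s = 3958000 C.
n(e⁻) = Q/F = 3958000 / 96485 = 41.02 mol.
Mn²⁺ + 2 e⁻ → Mn, so n(Mn) = n(e⁻)/2 = 20.51 mol.
m = n·M = 20.51 × 54.94 = 1130 g.

1130 g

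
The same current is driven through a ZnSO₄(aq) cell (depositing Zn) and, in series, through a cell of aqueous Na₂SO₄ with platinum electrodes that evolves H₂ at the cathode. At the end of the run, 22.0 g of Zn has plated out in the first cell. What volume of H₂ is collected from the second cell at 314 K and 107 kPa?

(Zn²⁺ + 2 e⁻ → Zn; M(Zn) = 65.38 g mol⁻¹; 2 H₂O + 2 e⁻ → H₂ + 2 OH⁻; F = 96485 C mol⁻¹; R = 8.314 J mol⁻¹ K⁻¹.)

8.21 L

n(Zn) = 22.0 / 65.38 = 0.3365 mol, so n(e⁻) = 2 × 0.3365 = 0.6730 mol.
The cells are in series, so the same 0.6730 mol of electrons passes through the second cell.
2 H₂O + 2 e⁻ → H₂ + 2 OH⁻ — 2 mol e⁻ per mol H₂, so n(H₂) = 0.6730/2 = 0.3365 mol.
V = nRT/P = (0.3365 × 8.314 × 314) / (107 × 10³) = 0.00821 m³ = 8.21 L.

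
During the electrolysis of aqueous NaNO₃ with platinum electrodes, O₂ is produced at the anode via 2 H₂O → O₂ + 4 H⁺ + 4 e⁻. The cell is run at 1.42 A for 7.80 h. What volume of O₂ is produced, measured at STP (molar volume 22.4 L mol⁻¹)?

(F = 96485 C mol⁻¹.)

2.31 L

Q = I·t = 1.420 A × 28080 s = 39870 C.
n(e⁻) = Q/F = 39870 / 96485 = 0.4133 mol.
4 electrons are transferred per O₂ molecule, so n(O₂) = 0.4133 / 4 = 0.1033 mol.
V = n × V_m = 0.1033 × 22.4 = 2.31 L.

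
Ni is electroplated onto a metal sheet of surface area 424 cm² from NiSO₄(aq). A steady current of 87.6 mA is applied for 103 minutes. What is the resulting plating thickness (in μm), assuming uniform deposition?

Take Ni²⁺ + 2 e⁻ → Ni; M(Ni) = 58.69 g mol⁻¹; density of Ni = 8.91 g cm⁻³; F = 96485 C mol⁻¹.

Q = I·t = 0.08760 × 6180.0 = 541.4 C; n(e⁻) = 0.005611 mol.
n(Ni) = n(e⁻)/2 = 0.002805 mol, so m = 0.002805 × 58.69 = 0.1647 g.
Volume = m/ρ = 0.1647 / 8.91 = 0.01848 cm³.
Thickness = V/A = 0.01848 / 424 = 4.36 × 10⁻⁵ cm = 0.436 μm.

0.436 μm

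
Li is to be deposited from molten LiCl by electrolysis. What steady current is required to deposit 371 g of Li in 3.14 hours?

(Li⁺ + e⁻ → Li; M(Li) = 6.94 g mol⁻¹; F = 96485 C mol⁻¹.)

n(Li) = 371 / 6.94 = 53.46 mol.
n(e⁻) = 1 × 53.46 = 53.46 mol.
Q = n(e⁻)·F = 53.46 × 96485 = 5158000 C.
I = Q/t = 5158000 / 11304 s = 456 A.

456 A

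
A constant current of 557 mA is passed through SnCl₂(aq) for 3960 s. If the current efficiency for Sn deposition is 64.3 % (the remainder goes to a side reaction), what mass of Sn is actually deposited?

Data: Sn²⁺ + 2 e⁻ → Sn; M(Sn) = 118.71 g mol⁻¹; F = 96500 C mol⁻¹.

0.872 g

Q = I·t = 0.5570 × 3960.0 = 2206 C.
n(e⁻) = 2206/96500 = 0.02286 mol; theoretically n(Sn) = 0.02286/2 = 0.01143 mol, m_theo = 1.357 g.
At 64.3 % efficiency, m_actual = 0.643 × 1.357 = 0.872 g.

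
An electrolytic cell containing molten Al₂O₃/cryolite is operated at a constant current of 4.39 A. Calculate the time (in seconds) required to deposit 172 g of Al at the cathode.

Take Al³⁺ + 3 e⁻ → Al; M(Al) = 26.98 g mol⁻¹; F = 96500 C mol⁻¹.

4.20 × 10⁵ s

n(Al) = m/M = 172 / 26.98 = 6.375 mol.
Each Al atom requires 3 electrons, so n(e⁻) = 3 × 6.375 = 19.13 mol.
Q = n(e⁻)·F = 19.13 × 96500 = 1846000 C.
t = Q/I = 1846000 / 4.390 A = 420400 s.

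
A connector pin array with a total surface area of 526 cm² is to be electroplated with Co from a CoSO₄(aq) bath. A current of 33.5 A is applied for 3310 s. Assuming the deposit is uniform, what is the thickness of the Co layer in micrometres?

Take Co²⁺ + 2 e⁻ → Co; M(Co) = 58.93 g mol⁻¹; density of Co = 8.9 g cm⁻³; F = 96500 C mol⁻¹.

72.3 μm

Q = I·t = 33.50 × 3310.0 = 110900 C; n(e⁻) = 1.149 mol.
n(Co) = n(e⁻)/2 = 0.5745 mol, so m = 0.5745 × 58.93 = 33.86 g.
Volume = m/ρ = 33.86 / 8.9 = 3.804 cm³.
Thickness = V/A = 3.804 / 526 = 0.00723 cm = 72.3 μm.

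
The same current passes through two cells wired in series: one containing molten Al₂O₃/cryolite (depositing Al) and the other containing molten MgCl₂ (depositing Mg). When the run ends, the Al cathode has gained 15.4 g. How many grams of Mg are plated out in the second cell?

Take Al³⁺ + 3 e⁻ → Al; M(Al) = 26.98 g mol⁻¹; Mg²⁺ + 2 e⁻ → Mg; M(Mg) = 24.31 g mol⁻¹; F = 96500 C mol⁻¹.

n(Al) = 15.4 / 26.98 = 0.5708 mol.
Since Al³⁺ + 3 e⁻ → Al, n(e⁻) passed = 3 × 0.5708 = 1.712 mol.
Cells in series carry the same charge, so the same 1.712 mol of electrons passes through cell 2.
Mg²⁺ + 2 e⁻ → Mg, so n(Mg) = 1.712 / 2 = 0.8562 mol.
m(Mg) = 0.8562 × 24.31 = 20.8 g.

20.8 g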